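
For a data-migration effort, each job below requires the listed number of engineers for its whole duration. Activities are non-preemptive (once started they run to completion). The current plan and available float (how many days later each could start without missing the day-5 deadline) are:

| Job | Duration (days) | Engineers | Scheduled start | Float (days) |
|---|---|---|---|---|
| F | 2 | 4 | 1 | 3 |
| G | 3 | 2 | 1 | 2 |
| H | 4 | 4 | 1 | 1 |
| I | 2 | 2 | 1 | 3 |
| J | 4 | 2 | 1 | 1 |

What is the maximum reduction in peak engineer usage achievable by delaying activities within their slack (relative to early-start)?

4

Early-start peak: d1:14  d2:14  d3:8  d4:6  d5:0 ⇒ 14.
Leveled (F@1, G@3, H@1, I@3, J@1): d1:10  d2:10  d3:10  d4:10  d5:2 ⇒ 10.
Reduction 14 − 10 = 4.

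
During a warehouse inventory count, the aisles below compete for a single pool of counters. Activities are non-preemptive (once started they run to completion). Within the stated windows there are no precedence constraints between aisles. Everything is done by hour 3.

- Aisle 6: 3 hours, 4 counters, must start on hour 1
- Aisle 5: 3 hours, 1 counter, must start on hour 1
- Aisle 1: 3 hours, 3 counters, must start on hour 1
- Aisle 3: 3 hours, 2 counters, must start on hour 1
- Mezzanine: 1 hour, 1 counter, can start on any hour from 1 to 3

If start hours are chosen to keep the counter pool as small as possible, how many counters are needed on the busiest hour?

Schedule Aisle 6@1, Aisle 5@1, Aisle 1@1, Aisle 3@1, Mezzanine@1: h1:11  h2:10  h3:10 — peak 11.
Total counter-hours = 31 over 3 hours ⇒ peak ≥ ⌈31/3⌉ = 11, so 11 is optimal.

11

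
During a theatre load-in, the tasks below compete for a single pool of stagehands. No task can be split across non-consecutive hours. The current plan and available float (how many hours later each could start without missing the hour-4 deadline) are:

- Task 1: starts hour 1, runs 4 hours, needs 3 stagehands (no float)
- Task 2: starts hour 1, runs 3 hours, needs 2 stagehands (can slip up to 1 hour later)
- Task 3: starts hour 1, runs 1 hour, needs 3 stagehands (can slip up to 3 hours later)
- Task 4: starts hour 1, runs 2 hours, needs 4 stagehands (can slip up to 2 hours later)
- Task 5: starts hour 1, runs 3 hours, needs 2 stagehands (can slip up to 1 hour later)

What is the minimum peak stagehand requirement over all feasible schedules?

Early-start (Task 1@1, Task 2@1, Task 3@1, Task 4@1, Task 5@1) gives peak 14: h1:14  h2:11  h3:7  h4:3.
Shift Task 4→2.
Schedule Task 1@1, Task 2@1, Task 3@1, Task 4@2, Task 5@1: h1:10  h2:11  h3:11  h4:3 — peak 11.

11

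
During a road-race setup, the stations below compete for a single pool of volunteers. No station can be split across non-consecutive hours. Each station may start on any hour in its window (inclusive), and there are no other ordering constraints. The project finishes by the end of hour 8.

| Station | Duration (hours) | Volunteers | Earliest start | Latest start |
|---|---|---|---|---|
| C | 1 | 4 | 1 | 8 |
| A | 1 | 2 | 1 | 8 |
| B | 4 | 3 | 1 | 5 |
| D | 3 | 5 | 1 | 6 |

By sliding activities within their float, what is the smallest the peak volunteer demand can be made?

5

Early-start (C@1, A@1, B@1, D@1) gives peak 14: h1:14  h2:8  h3:8  h4:3  h5:0  h6:0  h7:0  h8:0.
Shift A→2, B→2, D→6.
Schedule C@1, A@2, B@2, D@6: h1:4  h2:5  h3:3  h4:3  h5:3  h6:5  h7:5  h8:5 — peak 5.
Total volunteer-hours = 33 over 8 hours ⇒ peak ≥ ⌈33/8⌉ = 5, so 5 is optimal.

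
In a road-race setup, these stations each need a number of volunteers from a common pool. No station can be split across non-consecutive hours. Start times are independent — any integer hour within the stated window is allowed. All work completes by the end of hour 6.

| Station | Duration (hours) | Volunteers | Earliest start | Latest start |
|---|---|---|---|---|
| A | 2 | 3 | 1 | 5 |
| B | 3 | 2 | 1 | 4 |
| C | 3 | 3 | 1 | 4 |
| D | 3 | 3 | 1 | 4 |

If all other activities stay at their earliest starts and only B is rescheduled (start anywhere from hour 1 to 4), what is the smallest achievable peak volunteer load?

B@1: h1:11  h2:11  h3:8  h4:0  h5:0  h6:0 → peak 11
B@2: h1:9  h2:11  h3:8  h4:2  h5:0  h6:0 → peak 11
B@3: h1:9  h2:9  h3:8  h4:2  h5:2  h6:0 → peak 9
B@4: h1:9  h2:9  h3:6  h4:2  h5:2  h6:2 → peak 9
Best is B@3, peak 9.

9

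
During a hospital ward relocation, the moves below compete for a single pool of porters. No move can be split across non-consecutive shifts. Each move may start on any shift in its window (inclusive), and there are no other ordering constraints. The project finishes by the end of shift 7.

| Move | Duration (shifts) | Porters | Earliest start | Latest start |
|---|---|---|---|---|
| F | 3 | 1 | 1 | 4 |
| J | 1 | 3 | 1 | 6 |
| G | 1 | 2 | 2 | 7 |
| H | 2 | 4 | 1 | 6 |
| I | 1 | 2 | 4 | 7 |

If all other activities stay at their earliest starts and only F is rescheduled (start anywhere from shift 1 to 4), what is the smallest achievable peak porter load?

7

F@1: s1:8  s2:7  s3:1  s4:2  s5:0  s6:0  s7:0 → peak 8
F@2: s1:7  s2:7  s3:1  s4:3  s5:0  s6:0  s7:0 → peak 7
F@3: s1:7  s2:6  s3:1  s4:3  s5:1  s6:0  s7:0 → peak 7
F@4: s1:7  s2:6  s3:0  s4:3  s5:1  s6:1  s7:0 → peak 7
Best is F@2, peak 7.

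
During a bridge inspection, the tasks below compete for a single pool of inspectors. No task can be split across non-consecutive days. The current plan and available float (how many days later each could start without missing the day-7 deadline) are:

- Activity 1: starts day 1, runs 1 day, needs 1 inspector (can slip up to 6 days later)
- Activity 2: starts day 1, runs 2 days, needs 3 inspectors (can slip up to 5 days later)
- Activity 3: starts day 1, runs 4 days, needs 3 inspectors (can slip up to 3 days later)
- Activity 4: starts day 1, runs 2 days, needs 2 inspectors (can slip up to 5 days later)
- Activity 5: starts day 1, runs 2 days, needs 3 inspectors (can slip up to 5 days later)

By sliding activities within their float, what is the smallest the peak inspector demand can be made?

6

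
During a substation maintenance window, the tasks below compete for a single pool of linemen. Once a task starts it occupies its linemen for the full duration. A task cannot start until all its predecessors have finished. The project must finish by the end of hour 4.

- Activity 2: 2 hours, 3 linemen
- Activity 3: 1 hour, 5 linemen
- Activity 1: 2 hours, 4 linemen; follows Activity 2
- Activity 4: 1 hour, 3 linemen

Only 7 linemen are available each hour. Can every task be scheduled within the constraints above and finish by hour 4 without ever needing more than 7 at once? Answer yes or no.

The minimum achievable peak is 8; 7 < 8, so no feasible schedule stays within the cap.

no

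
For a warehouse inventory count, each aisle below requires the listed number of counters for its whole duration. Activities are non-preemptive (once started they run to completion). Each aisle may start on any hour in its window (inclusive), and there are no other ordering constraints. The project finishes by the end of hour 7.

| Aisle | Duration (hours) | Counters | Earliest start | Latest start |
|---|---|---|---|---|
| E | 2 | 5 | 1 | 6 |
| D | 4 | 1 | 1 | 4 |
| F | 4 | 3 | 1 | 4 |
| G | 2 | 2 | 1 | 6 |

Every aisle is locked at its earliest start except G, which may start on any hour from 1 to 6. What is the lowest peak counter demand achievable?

9

G@1: h1:11  h2:11  h3:4  h4:4  h5:0  h6:0  h7:0 → peak 11
G@2: h1:9  h2:11  h3:6  h4:4  h5:0  h6:0  h7:0 → peak 11
G@3: h1:9  h2:9  h3:6  h4:6  h5:0  h6:0  h7:0 → peak 9
G@4: h1:9  h2:9  h3:4  h4:6  h5:2  h6:0  h7:0 → peak 9
G@5: h1:9  h2:9  h3:4  h4:4  h5:2  h6:2  h7:0 → peak 9
G@6: h1:9  h2:9  h3:4  h4:4  h5:0  h6:2  h7:2 → peak 9
Best is G@3, peak 9.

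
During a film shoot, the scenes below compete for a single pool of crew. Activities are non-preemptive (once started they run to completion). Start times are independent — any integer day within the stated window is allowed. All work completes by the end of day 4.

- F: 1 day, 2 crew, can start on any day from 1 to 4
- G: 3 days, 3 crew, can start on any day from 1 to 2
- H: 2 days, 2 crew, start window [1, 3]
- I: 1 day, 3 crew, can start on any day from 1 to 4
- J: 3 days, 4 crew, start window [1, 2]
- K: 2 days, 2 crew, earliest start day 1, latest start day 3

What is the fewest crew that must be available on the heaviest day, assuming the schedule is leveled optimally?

9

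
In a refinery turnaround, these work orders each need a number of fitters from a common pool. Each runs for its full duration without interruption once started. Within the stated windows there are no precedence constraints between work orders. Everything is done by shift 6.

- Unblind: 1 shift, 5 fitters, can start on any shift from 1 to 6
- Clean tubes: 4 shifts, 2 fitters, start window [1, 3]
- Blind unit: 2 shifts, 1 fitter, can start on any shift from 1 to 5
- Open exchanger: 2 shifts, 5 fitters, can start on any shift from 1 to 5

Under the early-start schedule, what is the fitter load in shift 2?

At early start, shift 2 has: Clean tubes, Blind unit, Open exchanger.
Demand: 2 + 1 + 5 = 8.

8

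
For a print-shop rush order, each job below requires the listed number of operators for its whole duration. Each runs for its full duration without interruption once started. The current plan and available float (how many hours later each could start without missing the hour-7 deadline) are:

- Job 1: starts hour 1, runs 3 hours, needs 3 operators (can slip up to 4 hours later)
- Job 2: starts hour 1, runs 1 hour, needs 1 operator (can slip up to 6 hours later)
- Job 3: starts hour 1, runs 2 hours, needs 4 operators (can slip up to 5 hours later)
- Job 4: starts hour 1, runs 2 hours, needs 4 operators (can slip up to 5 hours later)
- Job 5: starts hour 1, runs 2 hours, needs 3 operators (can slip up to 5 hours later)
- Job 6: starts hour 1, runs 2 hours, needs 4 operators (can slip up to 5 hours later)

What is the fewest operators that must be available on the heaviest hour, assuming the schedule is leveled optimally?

7

Early-start (Job 1@1, Job 2@1, Job 3@1, Job 4@1, Job 5@1, Job 6@1) gives peak 19: h1:19  h2:18  h3:3  h4:0  h5:0  h6:0  h7:0.
Shift Job 3→2, Job 4→4, Job 5→4, Job 6→6.
Schedule Job 1@1, Job 2@1, Job 3@2, Job 4@4, Job 5@4, Job 6@6: h1:4  h2:7  h3:7  h4:7  h5:7  h6:4  h7:4 — peak 7.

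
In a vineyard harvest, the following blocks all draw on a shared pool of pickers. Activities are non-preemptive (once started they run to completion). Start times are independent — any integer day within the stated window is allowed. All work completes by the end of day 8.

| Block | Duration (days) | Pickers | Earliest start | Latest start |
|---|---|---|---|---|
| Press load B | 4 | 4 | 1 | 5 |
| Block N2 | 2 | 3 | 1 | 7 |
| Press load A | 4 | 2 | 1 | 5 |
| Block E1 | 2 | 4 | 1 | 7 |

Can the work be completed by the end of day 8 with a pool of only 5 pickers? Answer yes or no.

The minimum achievable peak is 6; 5 < 6, so no feasible schedule stays within the cap.

no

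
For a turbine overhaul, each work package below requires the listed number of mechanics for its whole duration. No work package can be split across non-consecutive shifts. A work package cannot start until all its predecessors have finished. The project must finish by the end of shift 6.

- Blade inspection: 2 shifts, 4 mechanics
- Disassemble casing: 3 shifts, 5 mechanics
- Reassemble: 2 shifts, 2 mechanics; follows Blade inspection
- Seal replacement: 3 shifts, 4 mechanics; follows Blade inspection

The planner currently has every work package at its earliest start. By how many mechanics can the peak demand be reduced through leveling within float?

Early-start peak: s1:9  s2:9  s3:11  s4:6  s5:4  s6:0 ⇒ 11.
Leveled (Blade inspection@1, Disassemble casing@1, Reassemble@3, Seal replacement@4): s1:9  s2:9  s3:7  s4:6  s5:4  s6:4 ⇒ 9.
Reduction 11 − 9 = 2.

2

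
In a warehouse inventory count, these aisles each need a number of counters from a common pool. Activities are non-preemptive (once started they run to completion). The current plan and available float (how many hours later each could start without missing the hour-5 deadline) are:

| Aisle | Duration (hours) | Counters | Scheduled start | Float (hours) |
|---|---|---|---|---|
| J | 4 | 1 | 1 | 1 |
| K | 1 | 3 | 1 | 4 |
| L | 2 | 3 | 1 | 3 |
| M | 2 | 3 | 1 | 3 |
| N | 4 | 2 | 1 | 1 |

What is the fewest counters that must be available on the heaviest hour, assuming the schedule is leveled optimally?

6

Early-start (J@1, K@1, L@1, M@1, N@1) gives peak 12: h1:12  h2:9  h3:3  h4:3  h5:0.
Shift L→2, M→4.
Schedule J@1, K@1, L@2, M@4, N@1: h1:6  h2:6  h3:6  h4:6  h5:3 — peak 6.
Total counter-hours = 27 over 5 hours ⇒ peak ≥ ⌈27/5⌉ = 6, so 6 is optimal.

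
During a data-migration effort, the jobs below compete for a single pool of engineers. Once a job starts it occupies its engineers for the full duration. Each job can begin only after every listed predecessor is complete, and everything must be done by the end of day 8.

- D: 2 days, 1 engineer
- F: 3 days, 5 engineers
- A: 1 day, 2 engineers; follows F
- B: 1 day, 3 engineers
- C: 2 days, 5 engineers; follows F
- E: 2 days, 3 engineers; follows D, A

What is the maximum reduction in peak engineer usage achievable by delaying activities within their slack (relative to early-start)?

3

Early-start peak: d1:9  d2:6  d3:5  d4:7  d5:8  d6:3  d7:0  d8:0 ⇒ 9.
Leveled (D@1, F@1, A@4, B@4, C@5, E@7): d1:6  d2:6  d3:5  d4:5  d5:5  d6:5  d7:3  d8:3 ⇒ 6.
Reduction 9 − 6 = 3.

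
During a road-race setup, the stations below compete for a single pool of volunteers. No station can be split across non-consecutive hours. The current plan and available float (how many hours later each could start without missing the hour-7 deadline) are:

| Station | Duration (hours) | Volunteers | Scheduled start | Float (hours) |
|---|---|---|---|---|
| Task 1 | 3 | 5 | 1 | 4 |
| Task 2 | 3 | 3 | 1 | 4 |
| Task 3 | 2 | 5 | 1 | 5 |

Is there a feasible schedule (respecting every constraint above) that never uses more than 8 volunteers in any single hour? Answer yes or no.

yes

Schedule Task 1@1, Task 2@1, Task 3@4: h1:8  h2:8  h3:8  h4:5  h5:5  h6:0  h7:0 — peak 8 ≤ 8.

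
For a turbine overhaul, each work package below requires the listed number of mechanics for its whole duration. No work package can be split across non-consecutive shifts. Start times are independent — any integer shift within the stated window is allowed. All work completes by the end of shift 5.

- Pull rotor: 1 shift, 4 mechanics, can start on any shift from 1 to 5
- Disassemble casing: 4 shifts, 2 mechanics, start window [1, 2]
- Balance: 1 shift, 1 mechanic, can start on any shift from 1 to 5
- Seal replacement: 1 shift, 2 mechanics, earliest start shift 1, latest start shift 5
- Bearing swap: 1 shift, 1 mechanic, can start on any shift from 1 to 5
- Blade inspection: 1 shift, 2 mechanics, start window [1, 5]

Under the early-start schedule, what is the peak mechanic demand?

Early-start schedule: Pull rotor@1, Disassemble casing@1, Balance@1, Seal replacement@1, Bearing swap@1, Blade inspection@1.
Load per shift: shift 1: 12, shift 2: 2, shift 3: 2, shift 4: 2, shift 5: 0.
Peak is 12.

12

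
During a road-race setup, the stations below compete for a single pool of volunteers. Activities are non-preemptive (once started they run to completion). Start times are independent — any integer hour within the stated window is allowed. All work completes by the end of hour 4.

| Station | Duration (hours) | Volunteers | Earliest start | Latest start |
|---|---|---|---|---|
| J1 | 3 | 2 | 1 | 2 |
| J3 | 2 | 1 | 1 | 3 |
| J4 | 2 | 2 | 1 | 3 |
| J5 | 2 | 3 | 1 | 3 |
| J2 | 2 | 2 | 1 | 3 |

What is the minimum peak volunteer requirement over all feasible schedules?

6

Early-start (J1@1, J3@1, J4@1, J5@1, J2@1) gives peak 10: h1:10  h2:10  h3:2  h4:0.
Shift J4→3, J2→3.
Schedule J1@1, J3@1, J4@3, J5@1, J2@3: h1:6  h2:6  h3:6  h4:4 — peak 6.
Total volunteer-hours = 22 over 4 hours ⇒ peak ≥ ⌈22/4⌉ = 6, so 6 is optimal.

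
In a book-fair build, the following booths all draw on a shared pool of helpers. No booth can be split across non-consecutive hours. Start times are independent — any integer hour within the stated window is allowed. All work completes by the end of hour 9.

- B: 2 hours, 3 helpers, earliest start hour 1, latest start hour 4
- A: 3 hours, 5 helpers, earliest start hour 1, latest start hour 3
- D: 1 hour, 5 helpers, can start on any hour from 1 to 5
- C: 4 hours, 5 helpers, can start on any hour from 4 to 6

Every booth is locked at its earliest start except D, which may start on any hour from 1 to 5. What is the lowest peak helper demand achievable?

D@1: h1:13  h2:8  h3:5  h4:5  h5:5  h6:5  h7:5  h8:0  h9:0 → peak 13
D@2: h1:8  h2:13  h3:5  h4:5  h5:5  h6:5  h7:5  h8:0  h9:0 → peak 13
D@3: h1:8  h2:8  h3:10  h4:5  h5:5  h6:5  h7:5  h8:0  h9:0 → peak 10
D@4: h1:8  h2:8  h3:5  h4:10  h5:5  h6:5  h7:5  h8:0  h9:0 → peak 10
D@5: h1:8  h2:8  h3:5  h4:5  h5:10  h6:5  h7:5  h8:0  h9:0 → peak 10
Best is D@3, peak 10.

10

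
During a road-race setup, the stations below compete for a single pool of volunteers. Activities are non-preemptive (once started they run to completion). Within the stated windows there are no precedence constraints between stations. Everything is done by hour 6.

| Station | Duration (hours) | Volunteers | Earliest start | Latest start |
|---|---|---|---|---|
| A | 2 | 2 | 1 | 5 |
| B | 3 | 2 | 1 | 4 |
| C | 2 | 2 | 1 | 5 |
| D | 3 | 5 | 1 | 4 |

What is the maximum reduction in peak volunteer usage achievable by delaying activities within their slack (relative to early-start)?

5

Early-start peak: h1:11  h2:11  h3:7  h4:0  h5:0  h6:0 ⇒ 11.
Leveled (A@1, B@1, C@1, D@4): h1:6  h2:6  h3:2  h4:5  h5:5  h6:5 ⇒ 6.
Reduction 11 − 6 = 5.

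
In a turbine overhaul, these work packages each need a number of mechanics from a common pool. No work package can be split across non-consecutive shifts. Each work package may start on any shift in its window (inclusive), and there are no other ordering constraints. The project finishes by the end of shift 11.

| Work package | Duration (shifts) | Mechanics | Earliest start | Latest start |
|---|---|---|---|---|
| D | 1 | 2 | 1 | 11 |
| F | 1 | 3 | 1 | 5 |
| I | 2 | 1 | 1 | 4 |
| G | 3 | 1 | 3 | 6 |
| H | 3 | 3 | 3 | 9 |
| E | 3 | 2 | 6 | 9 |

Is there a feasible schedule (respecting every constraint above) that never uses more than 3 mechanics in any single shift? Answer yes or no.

yes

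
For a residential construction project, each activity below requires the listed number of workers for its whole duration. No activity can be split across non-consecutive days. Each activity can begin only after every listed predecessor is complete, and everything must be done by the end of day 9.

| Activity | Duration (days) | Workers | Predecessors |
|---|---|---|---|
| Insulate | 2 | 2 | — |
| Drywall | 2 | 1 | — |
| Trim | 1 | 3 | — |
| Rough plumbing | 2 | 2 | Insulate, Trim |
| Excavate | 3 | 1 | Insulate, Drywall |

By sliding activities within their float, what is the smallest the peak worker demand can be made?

3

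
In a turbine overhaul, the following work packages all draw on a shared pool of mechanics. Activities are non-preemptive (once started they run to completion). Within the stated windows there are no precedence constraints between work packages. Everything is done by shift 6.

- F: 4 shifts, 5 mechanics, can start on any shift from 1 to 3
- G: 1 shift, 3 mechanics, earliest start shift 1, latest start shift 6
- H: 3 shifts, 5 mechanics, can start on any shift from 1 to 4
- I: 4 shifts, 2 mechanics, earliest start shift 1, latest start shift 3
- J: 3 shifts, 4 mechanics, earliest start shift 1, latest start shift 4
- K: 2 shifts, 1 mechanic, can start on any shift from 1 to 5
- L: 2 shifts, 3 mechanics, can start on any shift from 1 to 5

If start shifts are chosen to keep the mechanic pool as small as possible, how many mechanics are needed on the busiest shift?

12

Early-start (F@1, G@1, H@1, I@1, J@1, K@1, L@1) gives peak 23: s1:23  s2:20  s3:16  s4:7  s5:0  s6:0.
Shift H→4, I→2, K→2, L→5.
Schedule F@1, G@1, H@4, I@2, J@1, K@2, L@5: s1:12  s2:12  s3:12  s4:12  s5:10  s6:8 — peak 12.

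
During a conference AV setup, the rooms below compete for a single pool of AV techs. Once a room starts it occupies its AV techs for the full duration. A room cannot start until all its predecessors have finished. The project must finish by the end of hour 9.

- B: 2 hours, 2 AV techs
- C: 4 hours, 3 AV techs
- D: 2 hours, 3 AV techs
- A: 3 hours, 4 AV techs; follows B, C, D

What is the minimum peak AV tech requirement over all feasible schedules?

5

Early-start (B@1, C@1, D@1, A@5) gives peak 8: h1:8  h2:8  h3:3  h4:3  h5:4  h6:4  h7:4  h8:0  h9:0.
Shift D→5, A→7.
Schedule B@1, C@1, D@5, A@7: h1:5  h2:5  h3:3  h4:3  h5:3  h6:3  h7:4  h8:4  h9:4 — peak 5.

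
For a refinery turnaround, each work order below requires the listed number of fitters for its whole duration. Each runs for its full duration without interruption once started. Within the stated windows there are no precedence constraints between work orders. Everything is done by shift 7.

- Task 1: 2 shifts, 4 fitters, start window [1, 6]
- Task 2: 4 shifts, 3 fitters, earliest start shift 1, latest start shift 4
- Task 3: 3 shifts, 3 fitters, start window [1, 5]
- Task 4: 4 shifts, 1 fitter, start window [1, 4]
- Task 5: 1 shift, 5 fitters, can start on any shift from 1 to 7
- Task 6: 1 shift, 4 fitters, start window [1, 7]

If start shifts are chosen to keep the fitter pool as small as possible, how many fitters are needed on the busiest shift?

7

Early-start (Task 1@1, Task 2@1, Task 3@1, Task 4@1, Task 5@1, Task 6@1) gives peak 20: s1:20  s2:11  s3:7  s4:4  s5:0  s6:0  s7:0.
Shift Task 3→3, Task 4→3, Task 5→6, Task 6→7.
Schedule Task 1@1, Task 2@1, Task 3@3, Task 4@3, Task 5@6, Task 6@7: s1:7  s2:7  s3:7  s4:7  s5:4  s6:6  s7:4 — peak 7.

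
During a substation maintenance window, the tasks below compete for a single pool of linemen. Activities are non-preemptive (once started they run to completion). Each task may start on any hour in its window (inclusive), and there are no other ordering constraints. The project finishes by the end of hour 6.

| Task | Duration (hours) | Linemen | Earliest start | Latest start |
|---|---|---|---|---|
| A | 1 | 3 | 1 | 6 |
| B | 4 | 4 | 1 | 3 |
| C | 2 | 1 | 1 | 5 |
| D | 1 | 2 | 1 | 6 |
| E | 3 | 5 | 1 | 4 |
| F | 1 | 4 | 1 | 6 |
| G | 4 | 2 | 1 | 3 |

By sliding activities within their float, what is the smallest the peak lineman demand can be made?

11

Early-start (A@1, B@1, C@1, D@1, E@1, F@1, G@1) gives peak 21: h1:21  h2:12  h3:11  h4:6  h5:0  h6:0.
Shift E→2, F→5, G→3.
Schedule A@1, B@1, C@1, D@1, E@2, F@5, G@3: h1:10  h2:10  h3:11  h4:11  h5:6  h6:2 — peak 11.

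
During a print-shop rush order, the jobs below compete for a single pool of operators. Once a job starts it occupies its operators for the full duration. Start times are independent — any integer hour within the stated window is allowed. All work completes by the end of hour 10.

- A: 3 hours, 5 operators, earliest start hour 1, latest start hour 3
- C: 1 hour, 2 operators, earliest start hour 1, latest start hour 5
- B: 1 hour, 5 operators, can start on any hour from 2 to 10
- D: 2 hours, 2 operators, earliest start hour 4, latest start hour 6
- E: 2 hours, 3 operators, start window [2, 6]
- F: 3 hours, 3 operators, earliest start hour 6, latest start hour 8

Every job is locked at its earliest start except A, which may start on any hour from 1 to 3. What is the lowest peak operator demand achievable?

A@1: h1:7  h2:13  h3:8  h4:2  h5:2  h6:3  h7:3  h8:3  h9:0  h10:0 → peak 13
A@2: h1:2  h2:13  h3:8  h4:7  h5:2  h6:3  h7:3  h8:3  h9:0  h10:0 → peak 13
A@3: h1:2  h2:8  h3:8  h4:7  h5:7  h6:3  h7:3  h8:3  h9:0  h10:0 → peak 8
Best is A@3, peak 8.

8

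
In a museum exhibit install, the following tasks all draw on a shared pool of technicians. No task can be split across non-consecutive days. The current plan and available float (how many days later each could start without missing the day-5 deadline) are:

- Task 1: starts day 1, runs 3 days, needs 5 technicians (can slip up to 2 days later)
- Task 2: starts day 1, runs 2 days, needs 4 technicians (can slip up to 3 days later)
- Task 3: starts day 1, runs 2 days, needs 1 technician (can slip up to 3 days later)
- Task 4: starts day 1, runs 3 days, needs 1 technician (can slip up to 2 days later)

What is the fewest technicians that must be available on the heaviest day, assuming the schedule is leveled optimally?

6

Early-start (Task 1@1, Task 2@1, Task 3@1, Task 4@1) gives peak 11: d1:11  d2:11  d3:6  d4:0  d5:0.
Shift Task 2→4, Task 4→3.
Schedule Task 1@1, Task 2@4, Task 3@1, Task 4@3: d1:6  d2:6  d3:6  d4:5  d5:5 — peak 6.
Total technician-days = 28 over 5 days ⇒ peak ≥ ⌈28/5⌉ = 6, so 6 is optimal.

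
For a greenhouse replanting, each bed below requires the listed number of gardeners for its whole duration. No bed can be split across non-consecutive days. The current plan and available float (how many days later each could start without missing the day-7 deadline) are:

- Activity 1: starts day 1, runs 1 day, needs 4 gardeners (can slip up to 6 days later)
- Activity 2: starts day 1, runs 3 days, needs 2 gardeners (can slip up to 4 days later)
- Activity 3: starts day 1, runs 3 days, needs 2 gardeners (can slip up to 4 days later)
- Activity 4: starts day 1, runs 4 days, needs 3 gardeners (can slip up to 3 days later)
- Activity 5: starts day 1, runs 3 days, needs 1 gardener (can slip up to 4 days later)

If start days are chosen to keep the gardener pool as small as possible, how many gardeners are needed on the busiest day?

5

Early-start (Activity 1@1, Activity 2@1, Activity 3@1, Activity 4@1, Activity 5@1) gives peak 12: d1:12  d2:8  d3:8  d4:3  d5:0  d6:0  d7:0.
Shift Activity 2→2, Activity 3→5, Activity 4→4.
Schedule Activity 1@1, Activity 2@2, Activity 3@5, Activity 4@4, Activity 5@1: d1:5  d2:3  d3:3  d4:5  d5:5  d6:5  d7:5 — peak 5.
Total gardener-days = 31 over 7 days ⇒ peak ≥ ⌈31/7⌉ = 5, so 5 is optimal.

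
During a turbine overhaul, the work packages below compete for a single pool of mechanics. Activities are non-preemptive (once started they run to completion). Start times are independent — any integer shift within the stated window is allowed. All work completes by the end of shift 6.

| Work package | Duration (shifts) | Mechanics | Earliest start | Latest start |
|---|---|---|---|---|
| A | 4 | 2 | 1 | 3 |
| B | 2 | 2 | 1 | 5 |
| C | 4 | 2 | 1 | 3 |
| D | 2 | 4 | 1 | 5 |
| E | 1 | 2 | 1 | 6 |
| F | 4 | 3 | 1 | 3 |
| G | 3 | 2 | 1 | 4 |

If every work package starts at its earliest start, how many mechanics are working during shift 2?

At early start, shift 2 has: A, B, C, D, F, G.
Demand: 2 + 2 + 2 + 4 + 3 + 2 = 15.

15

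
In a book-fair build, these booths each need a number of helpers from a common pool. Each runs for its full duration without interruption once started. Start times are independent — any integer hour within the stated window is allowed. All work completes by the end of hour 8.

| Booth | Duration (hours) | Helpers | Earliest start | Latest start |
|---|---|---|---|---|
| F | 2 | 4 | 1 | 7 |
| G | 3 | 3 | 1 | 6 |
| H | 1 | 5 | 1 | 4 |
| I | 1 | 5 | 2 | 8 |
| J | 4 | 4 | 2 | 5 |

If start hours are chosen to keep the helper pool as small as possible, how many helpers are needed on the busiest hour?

7

Early-start (F@1, G@1, H@1, I@2, J@2) gives peak 16: h1:12  h2:16  h3:7  h4:4  h5:4  h6:0  h7:0  h8:0.
Shift G→4, H→3, I→8, J→4.
Schedule F@1, G@4, H@3, I@8, J@4: h1:4  h2:4  h3:5  h4:7  h5:7  h6:7  h7:4  h8:5 — peak 7.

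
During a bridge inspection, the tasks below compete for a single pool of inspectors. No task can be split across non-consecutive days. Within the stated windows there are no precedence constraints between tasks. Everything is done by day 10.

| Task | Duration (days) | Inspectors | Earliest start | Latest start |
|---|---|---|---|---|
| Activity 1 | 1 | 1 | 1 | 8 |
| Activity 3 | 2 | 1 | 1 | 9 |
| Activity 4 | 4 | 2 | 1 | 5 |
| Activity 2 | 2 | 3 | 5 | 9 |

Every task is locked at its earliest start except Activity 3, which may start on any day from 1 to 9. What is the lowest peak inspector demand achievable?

3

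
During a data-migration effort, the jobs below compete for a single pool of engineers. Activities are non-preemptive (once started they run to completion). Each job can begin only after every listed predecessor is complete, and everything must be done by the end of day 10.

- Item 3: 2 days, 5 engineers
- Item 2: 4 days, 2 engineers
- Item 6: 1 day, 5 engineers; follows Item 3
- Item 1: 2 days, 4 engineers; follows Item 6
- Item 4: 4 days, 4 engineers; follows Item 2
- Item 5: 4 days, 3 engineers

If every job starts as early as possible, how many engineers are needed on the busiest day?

Early-start schedule: Item 3@1, Item 2@1, Item 6@3, Item 1@4, Item 4@5, Item 5@1.
Load per day: day 1: 10, day 2: 10, day 3: 10, day 4: 9, day 5: 8, day 6: 4, day 7: 4, day 8: 4, day 9: 0, day 10: 0.
Peak is 10.

10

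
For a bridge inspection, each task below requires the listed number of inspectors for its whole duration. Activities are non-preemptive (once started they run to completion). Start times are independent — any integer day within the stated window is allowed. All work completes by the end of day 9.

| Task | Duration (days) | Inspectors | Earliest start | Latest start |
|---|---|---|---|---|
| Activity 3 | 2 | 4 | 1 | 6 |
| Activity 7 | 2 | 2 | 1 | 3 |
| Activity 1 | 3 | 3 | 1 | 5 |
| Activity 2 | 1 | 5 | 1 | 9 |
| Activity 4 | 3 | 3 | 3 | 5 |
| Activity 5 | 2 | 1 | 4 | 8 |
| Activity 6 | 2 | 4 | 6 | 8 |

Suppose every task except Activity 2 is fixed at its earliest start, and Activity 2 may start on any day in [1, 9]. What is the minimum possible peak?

Activity 2@1: d1:14  d2:9  d3:6  d4:4  d5:4  d6:4  d7:4  d8:0  d9:0 → peak 14
Activity 2@2: d1:9  d2:14  d3:6  d4:4  d5:4  d6:4  d7:4  d8:0  d9:0 → peak 14
Activity 2@3: d1:9  d2:9  d3:11  d4:4  d5:4  d6:4  d7:4  d8:0  d9:0 → peak 11
Activity 2@4: d1:9  d2:9  d3:6  d4:9  d5:4  d6:4  d7:4  d8:0  d9:0 → peak 9
Activity 2@5: d1:9  d2:9  d3:6  d4:4  d5:9  d6:4  d7:4  d8:0  d9:0 → peak 9
Activity 2@6: d1:9  d2:9  d3:6  d4:4  d5:4  d6:9  d7:4  d8:0  d9:0 → peak 9
Activity 2@7: d1:9  d2:9  d3:6  d4:4  d5:4  d6:4  d7:9  d8:0  d9:0 → peak 9
Activity 2@8: d1:9  d2:9  d3:6  d4:4  d5:4  d6:4  d7:4  d8:5  d9:0 → peak 9
Activity 2@9: d1:9  d2:9  d3:6  d4:4  d5:4  d6:4  d7:4  d8:0  d9:5 → peak 9
Best is Activity 2@4, peak 9.

9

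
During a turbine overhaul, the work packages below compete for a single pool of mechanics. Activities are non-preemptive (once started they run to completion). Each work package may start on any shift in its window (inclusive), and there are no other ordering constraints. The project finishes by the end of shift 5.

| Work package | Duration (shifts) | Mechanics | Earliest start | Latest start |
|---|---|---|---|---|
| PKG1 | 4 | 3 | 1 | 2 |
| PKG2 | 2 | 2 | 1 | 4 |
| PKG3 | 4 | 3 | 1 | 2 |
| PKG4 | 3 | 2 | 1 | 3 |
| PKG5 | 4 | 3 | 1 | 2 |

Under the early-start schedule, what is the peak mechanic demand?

13

Early-start schedule: PKG1@1, PKG2@1, PKG3@1, PKG4@1, PKG5@1.
Load per shift: shift 1: 13, shift 2: 13, shift 3: 11, shift 4: 9, shift 5: 0.
Peak is 13.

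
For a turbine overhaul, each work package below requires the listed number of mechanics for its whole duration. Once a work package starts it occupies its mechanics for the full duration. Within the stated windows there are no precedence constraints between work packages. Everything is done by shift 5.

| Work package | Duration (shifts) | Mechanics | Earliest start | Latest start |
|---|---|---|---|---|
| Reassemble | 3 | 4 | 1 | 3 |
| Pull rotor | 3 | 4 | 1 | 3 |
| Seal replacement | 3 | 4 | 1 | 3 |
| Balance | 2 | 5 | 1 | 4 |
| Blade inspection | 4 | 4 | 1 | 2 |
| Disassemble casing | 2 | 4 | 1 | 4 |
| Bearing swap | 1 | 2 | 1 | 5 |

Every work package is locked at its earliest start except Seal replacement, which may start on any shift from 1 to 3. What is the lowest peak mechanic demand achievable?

23

Seal replacement@1: s1:27  s2:25  s3:16  s4:4  s5:0 → peak 27
Seal replacement@2: s1:23  s2:25  s3:16  s4:8  s5:0 → peak 25
Seal replacement@3: s1:23  s2:21  s3:16  s4:8  s5:4 → peak 23
Best is Seal replacement@3, peak 23.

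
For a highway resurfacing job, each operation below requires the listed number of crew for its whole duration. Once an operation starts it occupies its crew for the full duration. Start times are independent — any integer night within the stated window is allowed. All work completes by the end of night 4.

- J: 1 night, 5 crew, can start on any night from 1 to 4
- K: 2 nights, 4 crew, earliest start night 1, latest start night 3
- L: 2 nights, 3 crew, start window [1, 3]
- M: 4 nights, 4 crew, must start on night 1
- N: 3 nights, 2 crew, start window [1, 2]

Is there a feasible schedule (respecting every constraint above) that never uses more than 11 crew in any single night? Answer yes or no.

no

The minimum achievable peak is 12; 11 < 12, so no feasible schedule stays within the cap.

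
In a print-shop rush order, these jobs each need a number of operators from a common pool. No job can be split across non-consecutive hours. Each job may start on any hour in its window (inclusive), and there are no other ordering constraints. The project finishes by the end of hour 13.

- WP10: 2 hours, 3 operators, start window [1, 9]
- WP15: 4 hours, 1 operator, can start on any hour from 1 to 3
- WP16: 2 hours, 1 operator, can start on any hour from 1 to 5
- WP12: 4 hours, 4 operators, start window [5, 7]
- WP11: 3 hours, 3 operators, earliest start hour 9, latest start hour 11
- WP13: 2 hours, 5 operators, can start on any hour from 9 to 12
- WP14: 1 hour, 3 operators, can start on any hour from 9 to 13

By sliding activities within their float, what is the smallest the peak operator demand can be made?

Early-start (WP10@1, WP15@1, WP16@1, WP12@5, WP11@9, WP13@9, WP14@9) gives peak 11: h1:5  h2:5  h3:1  h4:1  h5:4  h6:4  h7:4  h8:4  h9:11  h10:8  h11:3  h12:0  h13:0.
Shift WP13→12.
Schedule WP10@1, WP15@1, WP16@1, WP12@5, WP11@9, WP13@12, WP14@9: h1:5  h2:5  h3:1  h4:1  h5:4  h6:4  h7:4  h8:4  h9:6  h10:3  h11:3  h12:5  h13:5 — peak 6.

6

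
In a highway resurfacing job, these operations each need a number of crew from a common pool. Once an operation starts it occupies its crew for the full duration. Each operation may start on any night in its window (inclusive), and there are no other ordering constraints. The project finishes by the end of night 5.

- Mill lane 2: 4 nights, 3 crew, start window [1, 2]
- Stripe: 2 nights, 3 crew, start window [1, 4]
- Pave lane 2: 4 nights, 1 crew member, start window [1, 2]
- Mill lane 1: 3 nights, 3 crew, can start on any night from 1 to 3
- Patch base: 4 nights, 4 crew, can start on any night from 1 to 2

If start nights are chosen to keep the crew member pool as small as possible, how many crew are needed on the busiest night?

11

Early-start (Mill lane 2@1, Stripe@1, Pave lane 2@1, Mill lane 1@1, Patch base@1) gives peak 14: n1:14  n2:14  n3:11  n4:8  n5:0.
Shift Mill lane 1→3.
Schedule Mill lane 2@1, Stripe@1, Pave lane 2@1, Mill lane 1@3, Patch base@1: n1:11  n2:11  n3:11  n4:11  n5:3 — peak 11.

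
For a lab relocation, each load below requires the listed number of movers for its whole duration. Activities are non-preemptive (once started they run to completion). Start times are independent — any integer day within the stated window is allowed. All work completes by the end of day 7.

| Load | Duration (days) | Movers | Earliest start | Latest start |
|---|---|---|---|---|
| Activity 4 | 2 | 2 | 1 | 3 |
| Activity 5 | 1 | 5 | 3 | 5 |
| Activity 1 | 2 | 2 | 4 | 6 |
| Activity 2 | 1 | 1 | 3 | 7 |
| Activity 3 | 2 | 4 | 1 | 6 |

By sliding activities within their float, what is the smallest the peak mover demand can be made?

5

Early-start (Activity 4@1, Activity 5@3, Activity 1@4, Activity 2@3, Activity 3@1) gives peak 6: d1:6  d2:6  d3:6  d4:2  d5:2  d6:0  d7:0.
Shift Activity 2→4, Activity 3→6.
Schedule Activity 4@1, Activity 5@3, Activity 1@4, Activity 2@4, Activity 3@6: d1:2  d2:2  d3:5  d4:3  d5:2  d6:4  d7:4 — peak 5.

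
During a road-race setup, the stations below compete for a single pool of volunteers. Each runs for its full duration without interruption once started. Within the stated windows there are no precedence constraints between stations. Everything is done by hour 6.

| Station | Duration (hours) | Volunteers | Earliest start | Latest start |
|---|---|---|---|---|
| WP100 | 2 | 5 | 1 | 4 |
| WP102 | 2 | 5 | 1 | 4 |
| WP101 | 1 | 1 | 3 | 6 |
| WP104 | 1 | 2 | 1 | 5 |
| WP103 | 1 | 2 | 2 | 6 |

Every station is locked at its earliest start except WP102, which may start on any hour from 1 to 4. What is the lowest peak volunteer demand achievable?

7

WP102@1: h1:12  h2:12  h3:1  h4:0  h5:0  h6:0 → peak 12
WP102@2: h1:7  h2:12  h3:6  h4:0  h5:0  h6:0 → peak 12
WP102@3: h1:7  h2:7  h3:6  h4:5  h5:0  h6:0 → peak 7
WP102@4: h1:7  h2:7  h3:1  h4:5  h5:5  h6:0 → peak 7
Best is WP102@3, peak 7.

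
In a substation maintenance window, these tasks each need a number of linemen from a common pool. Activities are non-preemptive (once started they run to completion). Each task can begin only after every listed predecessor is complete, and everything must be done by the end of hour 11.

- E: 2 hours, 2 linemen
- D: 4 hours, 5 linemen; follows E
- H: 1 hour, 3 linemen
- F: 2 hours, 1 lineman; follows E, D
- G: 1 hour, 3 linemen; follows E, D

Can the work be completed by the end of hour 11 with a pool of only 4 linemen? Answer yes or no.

no

The minimum achievable peak is 5; 4 < 5, so no feasible schedule stays within the cap.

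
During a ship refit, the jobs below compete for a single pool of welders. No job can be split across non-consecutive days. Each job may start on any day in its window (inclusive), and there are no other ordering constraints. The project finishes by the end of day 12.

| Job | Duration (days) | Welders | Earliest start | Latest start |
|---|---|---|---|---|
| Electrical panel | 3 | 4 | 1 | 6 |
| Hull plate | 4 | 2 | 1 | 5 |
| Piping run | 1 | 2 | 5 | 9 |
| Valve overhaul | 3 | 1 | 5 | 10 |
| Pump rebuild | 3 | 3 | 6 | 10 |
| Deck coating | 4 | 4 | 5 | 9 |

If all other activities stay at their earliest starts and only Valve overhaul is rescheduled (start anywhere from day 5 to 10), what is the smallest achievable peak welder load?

7

Valve overhaul@5: d1:6  d2:6  d3:6  d4:2  d5:7  d6:8  d7:8  d8:7  d9:0  d10:0  d11:0  d12:0 → peak 8
Valve overhaul@6: d1:6  d2:6  d3:6  d4:2  d5:6  d6:8  d7:8  d8:8  d9:0  d10:0  d11:0  d12:0 → peak 8
Valve overhaul@7: d1:6  d2:6  d3:6  d4:2  d5:6  d6:7  d7:8  d8:8  d9:1  d10:0  d11:0  d12:0 → peak 8
Valve overhaul@8: d1:6  d2:6  d3:6  d4:2  d5:6  d6:7  d7:7  d8:8  d9:1  d10:1  d11:0  d12:0 → peak 8
Valve overhaul@9: d1:6  d2:6  d3:6  d4:2  d5:6  d6:7  d7:7  d8:7  d9:1  d10:1  d11:1  d12:0 → peak 7
Valve overhaul@10: d1:6  d2:6  d3:6  d4:2  d5:6  d6:7  d7:7  d8:7  d9:0  d10:1  d11:1  d12:1 → peak 7
Best is Valve overhaul@9, peak 7.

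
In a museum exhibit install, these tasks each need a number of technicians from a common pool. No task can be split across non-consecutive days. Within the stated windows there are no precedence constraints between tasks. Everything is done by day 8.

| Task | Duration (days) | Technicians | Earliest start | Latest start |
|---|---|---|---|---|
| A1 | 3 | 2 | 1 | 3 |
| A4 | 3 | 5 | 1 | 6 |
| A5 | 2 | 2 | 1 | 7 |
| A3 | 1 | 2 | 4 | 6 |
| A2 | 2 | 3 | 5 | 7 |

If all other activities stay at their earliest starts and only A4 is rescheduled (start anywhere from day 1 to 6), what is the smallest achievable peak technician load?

8

A4@1: d1:9  d2:9  d3:7  d4:2  d5:3  d6:3  d7:0  d8:0 → peak 9
A4@2: d1:4  d2:9  d3:7  d4:7  d5:3  d6:3  d7:0  d8:0 → peak 9
A4@3: d1:4  d2:4  d3:7  d4:7  d5:8  d6:3  d7:0  d8:0 → peak 8
A4@4: d1:4  d2:4  d3:2  d4:7  d5:8  d6:8  d7:0  d8:0 → peak 8
A4@5: d1:4  d2:4  d3:2  d4:2  d5:8  d6:8  d7:5  d8:0 → peak 8
A4@6: d1:4  d2:4  d3:2  d4:2  d5:3  d6:8  d7:5  d8:5 → peak 8
Best is A4@3, peak 8.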